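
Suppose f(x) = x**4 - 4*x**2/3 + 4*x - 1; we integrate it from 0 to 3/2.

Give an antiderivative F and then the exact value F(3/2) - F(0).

Integrate term by term and add the pieces.
F(x) = x**5/5 - 4*x**3/9 + 2*x**2 - x is an antiderivative of f.
Check: d/dx[x**5/5 - 4*x**3/9 + 2*x**2 - x] = x**4 - 4*x**2/3 + 4*x - 1 = f(x).
F(3/2) = 483/160; F(0) = 0.
Integral = F(3/2) - F(0) = 483/160.

Antiderivative: F(x) = x**5/5 - 4*x**3/9 + 2*x**2 - x; value = 483/160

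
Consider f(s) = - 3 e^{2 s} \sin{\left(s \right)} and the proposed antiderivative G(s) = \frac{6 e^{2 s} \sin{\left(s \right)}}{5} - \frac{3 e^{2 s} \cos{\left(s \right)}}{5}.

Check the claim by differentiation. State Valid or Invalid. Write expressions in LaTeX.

d/ds[G] = 3 e^{2 s} \sin{\left(s \right)}
d/ds[G] - f(s) = 6 e^{2 s} \sin{\left(s \right)} != 0.

Invalid: d/ds[G] - f = 6 e^{2 s} \sin{\left(s \right)}, which is not 0.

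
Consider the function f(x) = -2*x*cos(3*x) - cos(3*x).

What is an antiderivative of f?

The integrand splits into summands that can be handled one at a time.
Check: d/dx[-(6*x*sin(3*x) + 3*sin(3*x) + 2*cos(3*x))/9] = -2*x*cos(3*x) - cos(3*x) = f(x).

An antiderivative is F(x) = -(6*x*sin(3*x) + 3*sin(3*x) + 2*cos(3*x))/9.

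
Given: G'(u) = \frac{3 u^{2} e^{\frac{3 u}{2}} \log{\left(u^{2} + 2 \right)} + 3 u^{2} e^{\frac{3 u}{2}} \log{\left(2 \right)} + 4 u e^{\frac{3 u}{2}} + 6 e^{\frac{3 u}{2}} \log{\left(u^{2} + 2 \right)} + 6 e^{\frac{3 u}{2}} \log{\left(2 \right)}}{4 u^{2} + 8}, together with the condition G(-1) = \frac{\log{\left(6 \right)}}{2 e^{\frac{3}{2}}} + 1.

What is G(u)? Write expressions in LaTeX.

G'(u) has the shape v'r + vr' for v = \frac{e^{\frac{3 u}{2}}}{2} and r = \log{\left(2 u^{2} + 4 \right)} — it is the derivative of the product v*r.
A general antiderivative is \frac{e^{\frac{3 u}{2}} \log{\left(2 u^{2} + 4 \right)}}{2} + C.
The condition gives C = \frac{\log{\left(6 \right)}}{2 e^{\frac{3}{2}}} + 1 - (\frac{\log{\left(6 \right)}}{2 e^{\frac{3}{2}}}) = 1.
So G(u) = \frac{e^{\frac{3 u}{2}} \log{\left(2 u^{2} + 4 \right)}}{2} + 1.
Check: d/du[\frac{e^{\frac{3 u}{2}} \log{\left(2 u^{2} + 4 \right)}}{2} + 1] = \frac{3 u^{2} e^{\frac{3 u}{2}} \log{\left(u^{2} + 2 \right)} + 3 u^{2} e^{\frac{3 u}{2}} \log{\left(2 \right)} + 4 u e^{\frac{3 u}{2}} + 6 e^{\frac{3 u}{2}} \log{\left(u^{2} + 2 \right)} + 6 e^{\frac{3 u}{2}} \log{\left(2 \right)}}{4 u^{2} + 8} = G'(u).

G(u) = \frac{e^{\frac{3 u}{2}} \log{\left(2 u^{2} + 4 \right)}}{2} + 1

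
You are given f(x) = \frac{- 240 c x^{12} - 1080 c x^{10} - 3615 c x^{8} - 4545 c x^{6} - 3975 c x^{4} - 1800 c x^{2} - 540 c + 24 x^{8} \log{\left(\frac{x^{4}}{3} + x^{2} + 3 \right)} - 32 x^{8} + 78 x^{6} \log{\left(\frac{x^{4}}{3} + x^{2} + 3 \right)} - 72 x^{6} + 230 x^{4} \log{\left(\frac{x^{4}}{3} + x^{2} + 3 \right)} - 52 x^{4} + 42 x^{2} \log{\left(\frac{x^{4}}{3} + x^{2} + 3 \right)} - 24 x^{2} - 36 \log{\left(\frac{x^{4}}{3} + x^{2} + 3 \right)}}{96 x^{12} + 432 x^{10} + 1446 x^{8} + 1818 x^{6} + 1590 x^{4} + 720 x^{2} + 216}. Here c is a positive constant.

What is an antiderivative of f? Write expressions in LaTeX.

An antiderivative is F(x) = \frac{- 60 c x^{5} - 45 c x^{3} - 30 c x - 2 x \log{\left(\frac{x^{4}}{3} + x^{2} + 3 \right)}}{24 x^{4} + 18 x^{2} + 12}.

A first test for any F(x): its x-derivative must equal f(x) identically.
Check: d/dx[\frac{- 60 c x^{5} - 45 c x^{3} - 30 c x - 2 x \log{\left(\frac{x^{4}}{3} + x^{2} + 3 \right)}}{24 x^{4} + 18 x^{2} + 12}] = \frac{- 240 c x^{12} - 1080 c x^{10} - 3615 c x^{8} - 4545 c x^{6} - 3975 c x^{4} - 1800 c x^{2} - 540 c + 24 x^{8} \log{\left(\frac{x^{4}}{3} + x^{2} + 3 \right)} - 32 x^{8} + 78 x^{6} \log{\left(\frac{x^{4}}{3} + x^{2} + 3 \right)} - 72 x^{6} + 230 x^{4} \log{\left(\frac{x^{4}}{3} + x^{2} + 3 \right)} - 52 x^{4} + 42 x^{2} \log{\left(\frac{x^{4}}{3} + x^{2} + 3 \right)} - 24 x^{2} - 36 \log{\left(\frac{x^{4}}{3} + x^{2} + 3 \right)}}{96 x^{12} + 432 x^{10} + 1446 x^{8} + 1818 x^{6} + 1590 x^{4} + 720 x^{2} + 216} = f(x).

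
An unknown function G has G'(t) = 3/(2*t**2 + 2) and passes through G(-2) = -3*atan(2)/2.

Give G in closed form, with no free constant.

G(t) = 3*atan(t)/2

Check a candidate G(t) by differentiating: d/dt[G] must match the given G'(t).
A general antiderivative is 3*atan(t)/2 + C.
The condition gives C = -3*atan(2)/2 - (-3*atan(2)/2) = 0.
So G(t) = 3*atan(t)/2.
Check: d/dt[3*atan(t)/2] = 3/(2*t**2 + 2) = G'(t).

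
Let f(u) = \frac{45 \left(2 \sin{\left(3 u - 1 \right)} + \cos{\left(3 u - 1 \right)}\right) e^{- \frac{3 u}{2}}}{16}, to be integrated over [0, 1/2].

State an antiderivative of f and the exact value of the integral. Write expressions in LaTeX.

f has the shape v'r + vr' for v = - \frac{15 \cos{\left(3 u - 1 \right)}}{8} and r = e^{- \frac{3 u}{2}} — it is the derivative of the product v*r.
F(u) = - \frac{15 e^{- \frac{3 u}{2}} \cos{\left(3 u - 1 \right)}}{8} is an antiderivative of f.
Check: d/du[- \frac{15 e^{- \frac{3 u}{2}} \cos{\left(3 u - 1 \right)}}{8}] = \frac{\left(90 \sin{\left(3 u - 1 \right)} + 45 \cos{\left(3 u - 1 \right)}\right) e^{- \frac{3 u}{2}}}{16}, which equals f(u).
F(1/2) = - \frac{15 \cos{\left(\frac{1}{2} \right)}}{8 e^{\frac{3}{4}}}; F(0) = - \frac{15 \cos{\left(1 \right)}}{8}.
Integral = F(1/2) - F(0) = - \frac{15 \cos{\left(\frac{1}{2} \right)}}{8 e^{\frac{3}{4}}} + \frac{15 \cos{\left(1 \right)}}{8}.

Antiderivative: F(u) = - \frac{15 e^{- \frac{3 u}{2}} \cos{\left(3 u - 1 \right)}}{8}; value = - \frac{15 \cos{\left(\frac{1}{2} \right)}}{8 e^{\frac{3}{4}}} + \frac{15 \cos{\left(1 \right)}}{8}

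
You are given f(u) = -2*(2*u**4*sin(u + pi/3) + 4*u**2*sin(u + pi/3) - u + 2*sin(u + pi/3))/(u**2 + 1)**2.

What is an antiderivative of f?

An antiderivative is F(u) = 4*cos(u + pi/3) - 1/(u**2 + 1).

A candidate is checked by its d/du: the result must match f(u).
Check: d/du[4*cos(u + pi/3) - 1/(u**2 + 1)] = (-4*u**4*sin(u + pi/3) - 8*u**2*sin(u + pi/3) + 2*u - 4*sin(u + pi/3))/(u**4 + 2*u**2 + 1), which equals f(u).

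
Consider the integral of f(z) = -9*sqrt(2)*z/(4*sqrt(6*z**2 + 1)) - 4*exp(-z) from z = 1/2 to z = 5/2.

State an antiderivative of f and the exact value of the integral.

Integrate term by term and add the pieces.
F(z) = -(3*sqrt(2)*sqrt(6*z**2 + 1)*exp(z) - 32)*exp(-z)/8 is an antiderivative of f.
Check: d/dz[-(3*sqrt(2)*sqrt(6*z**2 + 1)*exp(z) - 32)*exp(-z)/8] = (-9*sqrt(2)*z*exp(z) - 16*sqrt(6*z**2 + 1))*exp(-z)/(4*sqrt(6*z**2 + 1)), which equals f(z).
F(5/2) = -3*sqrt(77)/8 + 4*exp(-5/2); F(1/2) = -3*sqrt(5)/8 + 4*exp(-1/2).
Integral = F(5/2) - F(1/2) = -3*sqrt(77)/8 - 4*exp(-1/2) + 4*exp(-5/2) + 3*sqrt(5)/8.

Antiderivative: F(z) = -(3*sqrt(2)*sqrt(6*z**2 + 1)*exp(z) - 32)*exp(-z)/8; value = -3*sqrt(77)/8 - 4*exp(-1/2) + 4*exp(-5/2) + 3*sqrt(5)/8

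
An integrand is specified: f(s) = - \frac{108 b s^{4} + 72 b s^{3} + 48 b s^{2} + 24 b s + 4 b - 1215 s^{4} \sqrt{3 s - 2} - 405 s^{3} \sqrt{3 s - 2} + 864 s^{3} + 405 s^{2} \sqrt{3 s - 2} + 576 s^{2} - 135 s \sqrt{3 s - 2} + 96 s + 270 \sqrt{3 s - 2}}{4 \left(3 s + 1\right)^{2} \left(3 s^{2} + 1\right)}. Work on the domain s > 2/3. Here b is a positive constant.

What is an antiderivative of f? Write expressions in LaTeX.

Recover f(s) by differentiating a candidate F(s); any mismatch rules it out.
Check: d/ds[- b s + \frac{45 s^{2} \sqrt{3 s - 2}}{6 s + 2} - \frac{60 s \sqrt{3 s - 2}}{6 s + 2} + \frac{20 \sqrt{3 s - 2}}{6 s + 2} - 4 \log{\left(3 s^{2} + 1 \right)}] = \frac{- 108 b s^{4} \sqrt{3 s - 2} - 72 b s^{3} \sqrt{3 s - 2} - 48 b s^{2} \sqrt{3 s - 2} - 24 b s \sqrt{3 s - 2} - 4 b \sqrt{3 s - 2} + 3645 s^{5} - 1215 s^{4} - 864 s^{3} \sqrt{3 s - 2} - 2025 s^{3} - 576 s^{2} \sqrt{3 s - 2} + 1215 s^{2} - 96 s \sqrt{3 s - 2} - 1080 s + 540}{108 s^{4} \sqrt{3 s - 2} + 72 s^{3} \sqrt{3 s - 2} + 48 s^{2} \sqrt{3 s - 2} + 24 s \sqrt{3 s - 2} + 4 \sqrt{3 s - 2}}, which equals f(s).

An antiderivative is F(s) = - b s + \frac{45 s^{2} \sqrt{3 s - 2}}{6 s + 2} - \frac{60 s \sqrt{3 s - 2}}{6 s + 2} + \frac{20 \sqrt{3 s - 2}}{6 s + 2} - 4 \log{\left(3 s^{2} + 1 \right)}.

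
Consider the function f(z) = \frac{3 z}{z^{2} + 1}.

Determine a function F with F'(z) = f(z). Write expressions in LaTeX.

An antiderivative is F(z) = \frac{3 \log{\left(z^{2} + 1 \right)}}{2}.

f matches the chain-rule pattern g'(h)*h' with inner function h(z) = z^{2} + 1; substituting u = h(z) collapses the integral.
Check: d/dz[\frac{3 \log{\left(z^{2} + 1 \right)}}{2}] = \frac{3 z}{z^{2} + 1} = f(z).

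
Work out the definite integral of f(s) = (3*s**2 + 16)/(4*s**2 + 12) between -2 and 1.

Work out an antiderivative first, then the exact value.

For F(s) to be correct the identity F'(s) - f(s) = 0 must hold.
F(s) = 3*s/4 + 7*sqrt(3)*atan(sqrt(3)*s/3)/12 is an antiderivative of f.
Check: d/ds[3*s/4 + 7*sqrt(3)*atan(sqrt(3)*s/3)/12] = (3*s**2 + 16)/(4*s**2 + 12) = f(s).
F(1) = 7*sqrt(3)*pi/72 + 3/4; F(-2) = -3/2 - 7*sqrt(3)*atan(2*sqrt(3)/3)/12.
Integral = F(1) - F(-2) = 7*sqrt(3)*pi/72 + 7*sqrt(3)*atan(2*sqrt(3)/3)/12 + 9/4.

Antiderivative: F(s) = 3*s/4 + 7*sqrt(3)*atan(sqrt(3)*s/3)/12; value = 7*sqrt(3)*pi/72 + 7*sqrt(3)*atan(2*sqrt(3)/3)/12 + 9/4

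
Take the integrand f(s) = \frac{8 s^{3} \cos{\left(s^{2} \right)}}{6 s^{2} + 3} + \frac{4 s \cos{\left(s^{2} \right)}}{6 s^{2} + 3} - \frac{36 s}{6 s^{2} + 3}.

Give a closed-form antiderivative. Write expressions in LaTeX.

An antiderivative is F(s) = - 3 \log{\left(2 s^{2} + 1 \right)} + \frac{2 \sin{\left(s^{2} \right)}}{3}.

Integrate term by term and add the pieces.
Check: d/ds[- 3 \log{\left(2 s^{2} + 1 \right)} + \frac{2 \sin{\left(s^{2} \right)}}{3}] = \frac{8 s^{3} \cos{\left(s^{2} \right)} + 4 s \cos{\left(s^{2} \right)} - 36 s}{6 s^{2} + 3}, which equals f(s).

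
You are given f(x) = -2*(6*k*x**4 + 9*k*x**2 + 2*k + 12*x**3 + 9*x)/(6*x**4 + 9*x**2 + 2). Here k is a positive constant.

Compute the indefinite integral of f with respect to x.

Recover f(x) by differentiating a candidate F(x); any mismatch rules it out.
Check: d/dx[-2*k*x - log(2*x**4 + 3*x**2 + 2/3)] = (-12*k*x**4 - 18*k*x**2 - 4*k - 24*x**3 - 18*x)/(6*x**4 + 9*x**2 + 2), which equals f(x).

F(x) = -2*k*x - log(2*x**4 + 3*x**2 + 2/3) + C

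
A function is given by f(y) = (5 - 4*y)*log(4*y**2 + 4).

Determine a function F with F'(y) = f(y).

An antiderivative is F(y) = -2*y**2*log(4*y**2 + 4) + 2*y**2 + 5*y*log(4*y**2 + 4) - 10*y - 2*log(y**2 + 1) + 10*atan(y).

Since d/dy undoes antidifferentiation here, F'(y) = f(y) is required of F(y).
Check: d/dy[-2*y**2*log(4*y**2 + 4) + 2*y**2 + 5*y*log(4*y**2 + 4) - 10*y - 2*log(y**2 + 1) + 10*atan(y)] = -4*y*log(y**2 + 1) - 8*y*log(2) + 5*log(y**2 + 1) + 10*log(2), which equals f(y).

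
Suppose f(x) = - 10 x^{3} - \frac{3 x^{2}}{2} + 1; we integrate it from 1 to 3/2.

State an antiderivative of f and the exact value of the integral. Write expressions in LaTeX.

Integrate term by term and add the pieces.
F(x) = - \frac{x \left(5 x^{3} + x^{2} - 2\right)}{2} is an antiderivative of f.
Check: d/dx[- \frac{x \left(5 x^{3} + x^{2} - 2\right)}{2}] = - 10 x^{3} - \frac{3 x^{2}}{2} + 1 = f(x).
F(3/2) = - \frac{411}{32}; F(1) = -2.
Integral = F(3/2) - F(1) = - \frac{347}{32}.

Antiderivative: F(x) = - \frac{x \left(5 x^{3} + x^{2} - 2\right)}{2}; value = - \frac{347}{32}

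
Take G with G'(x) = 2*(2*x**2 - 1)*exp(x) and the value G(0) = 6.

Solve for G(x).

G(x) = 2*(2*x**2 - 4*x + 3)*exp(x)

Recognize the product-rule pattern: G'(x) = u'v + uv' with u = 4*x**2 - 8*x + 6, v = exp(x), so integration by parts undoes it.
A general antiderivative is (4*x**2 - 8*x + 6)*exp(x) + C.
The condition gives C = 6 - (6) = 0.
So G(x) = 2*(2*x**2 - 4*x + 3)*exp(x).
Check: d/dx[2*(2*x**2 - 4*x + 3)*exp(x)] = 4*x**2*exp(x) - 2*exp(x), which equals G'(x).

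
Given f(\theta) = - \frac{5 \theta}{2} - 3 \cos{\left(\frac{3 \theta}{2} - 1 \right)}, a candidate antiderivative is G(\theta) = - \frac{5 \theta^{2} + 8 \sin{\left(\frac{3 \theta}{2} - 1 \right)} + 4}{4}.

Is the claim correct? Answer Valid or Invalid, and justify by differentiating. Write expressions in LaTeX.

Valid - differentiating G returns exactly f.

d/d\theta[G] = - \frac{5 \theta}{2} - 3 \cos{\left(\frac{3 \theta}{2} - 1 \right)}
This equals f(\theta) exactly, so the claim holds.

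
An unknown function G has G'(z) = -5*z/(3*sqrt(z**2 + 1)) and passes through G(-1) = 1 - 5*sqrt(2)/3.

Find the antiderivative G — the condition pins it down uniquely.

G(z) = 1 - 5*sqrt(z**2 + 1)/3

The substitution u = z**2 + 1 works: G'(z) is exactly (dG/du)*(du/dz) for that inner function.
A general antiderivative is -5*sqrt(z**2 + 1)/3 + C.
The condition gives C = 1 - 5*sqrt(2)/3 - (-5*sqrt(2)/3) = 1.
So G(z) = 1 - 5*sqrt(z**2 + 1)/3.
Check: d/dz[1 - 5*sqrt(z**2 + 1)/3] = -5*z/(3*sqrt(z**2 + 1)) = G'(z).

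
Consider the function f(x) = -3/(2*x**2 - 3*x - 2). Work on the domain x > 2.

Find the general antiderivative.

Factor the denominator ((x - 2)*(2*x + 1)) and decompose: f = 6/(5*(2*x + 1)) - 3/(5*(x - 2)); each piece integrates to a log, atan, or power term.
Check: d/dx[-3*log(x - 2)/5 + 3*log(x + 1/2)/5] = -3/(2*x**2 - 3*x - 2) = f(x).

F(x) = -3*log(x - 2)/5 + 3*log(x + 1/2)/5 + C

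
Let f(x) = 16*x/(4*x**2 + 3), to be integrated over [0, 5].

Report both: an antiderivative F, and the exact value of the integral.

The substitution u = 2*x**2 + 3/2 works: f is exactly (dF/du)*(du/dx) for that inner function.
F(x) = 2*log(2*x**2 + 3/2) is an antiderivative of f.
Check: d/dx[2*log(2*x**2 + 3/2)] = 16*x/(4*x**2 + 3) = f(x).
F(5) = 2*log(103/2); F(0) = 2*log(3/2).
Integral = F(5) - F(0) = -2*log(3/2) + 2*log(103/2).

Antiderivative: F(x) = 2*log(2*x**2 + 3/2); value = -2*log(3/2) + 2*log(103/2)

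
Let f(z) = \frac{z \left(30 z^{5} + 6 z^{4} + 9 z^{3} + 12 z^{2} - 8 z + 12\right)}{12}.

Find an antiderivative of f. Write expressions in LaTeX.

An antiderivative is F(z) = \frac{5 z^{7}}{14} + \frac{z^{6}}{12} + \frac{3 z^{5}}{20} + \frac{z^{4}}{4} - \frac{2 z^{3}}{9} + \frac{z^{2}}{2}.

Differentiate the proposed F(z) back; it has to land on f(z) exactly.
Check: d/dz[\frac{5 z^{7}}{14} + \frac{z^{6}}{12} + \frac{3 z^{5}}{20} + \frac{z^{4}}{4} - \frac{2 z^{3}}{9} + \frac{z^{2}}{2}] = \frac{5 z^{6}}{2} + \frac{z^{5}}{2} + \frac{3 z^{4}}{4} + z^{3} - \frac{2 z^{2}}{3} + z, which equals f(z).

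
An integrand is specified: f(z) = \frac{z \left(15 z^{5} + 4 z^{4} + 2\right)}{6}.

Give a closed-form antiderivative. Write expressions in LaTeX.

Any candidate F(z) must reproduce f(z) exactly when differentiated.
Check: d/dz[\frac{z^{2} \left(45 z^{5} + 14 z^{4} + 21\right)}{126}] = \frac{5 z^{6}}{2} + \frac{2 z^{5}}{3} + \frac{z}{3}, which equals f(z).

An antiderivative is F(z) = \frac{z^{2} \left(45 z^{5} + 14 z^{4} + 21\right)}{126}.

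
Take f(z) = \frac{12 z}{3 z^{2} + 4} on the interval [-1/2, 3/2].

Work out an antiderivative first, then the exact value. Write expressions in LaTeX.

Antiderivative: F(z) = 2 \log{\left(\frac{z^{2}}{2} + \frac{2}{3} \right)}; value = - 2 \log{\left(\frac{19}{24} \right)} + 2 \log{\left(\frac{43}{24} \right)}

f matches the chain-rule pattern g'(h)*h' with inner function h(z) = \frac{z^{2}}{2} + \frac{2}{3}; substituting u = h(z) collapses the integral.
F(z) = 2 \log{\left(\frac{z^{2}}{2} + \frac{2}{3} \right)} is an antiderivative of f.
Check: d/dz[2 \log{\left(\frac{z^{2}}{2} + \frac{2}{3} \right)}] = \frac{12 z}{3 z^{2} + 4} = f(z).
F(3/2) = 2 \log{\left(\frac{43}{24} \right)}; F(-1/2) = 2 \log{\left(\frac{19}{24} \right)}.
Integral = F(3/2) - F(-1/2) = - 2 \log{\left(\frac{19}{24} \right)} + 2 \log{\left(\frac{43}{24} \right)}.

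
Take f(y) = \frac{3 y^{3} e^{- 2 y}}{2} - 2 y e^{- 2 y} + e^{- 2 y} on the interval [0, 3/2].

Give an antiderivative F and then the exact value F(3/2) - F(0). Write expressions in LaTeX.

f has the shape u'v + uv' for u = - \frac{3 y^{3}}{4} - \frac{9 y^{2}}{8} - \frac{y}{8} - \frac{9}{16} and v = e^{- 2 y} — it is the derivative of the product u*v.
F(y) = \frac{\left(- 12 y^{3} - 18 y^{2} - 2 y - 9\right) e^{- 2 y}}{16} is an antiderivative of f.
Check: d/dy[\frac{\left(- 12 y^{3} - 18 y^{2} - 2 y - 9\right) e^{- 2 y}}{16}] = \frac{\left(3 y^{3} - 4 y + 2\right) e^{- 2 y}}{2}, which equals f(y).
F(3/2) = - \frac{93}{16 e^{3}}; F(0) = - \frac{9}{16}.
Integral = F(3/2) - F(0) = \frac{9}{16} - \frac{93}{16 e^{3}}.

Antiderivative: F(y) = \frac{\left(- 12 y^{3} - 18 y^{2} - 2 y - 9\right) e^{- 2 y}}{16}; value = \frac{9}{16} - \frac{93}{16 e^{3}}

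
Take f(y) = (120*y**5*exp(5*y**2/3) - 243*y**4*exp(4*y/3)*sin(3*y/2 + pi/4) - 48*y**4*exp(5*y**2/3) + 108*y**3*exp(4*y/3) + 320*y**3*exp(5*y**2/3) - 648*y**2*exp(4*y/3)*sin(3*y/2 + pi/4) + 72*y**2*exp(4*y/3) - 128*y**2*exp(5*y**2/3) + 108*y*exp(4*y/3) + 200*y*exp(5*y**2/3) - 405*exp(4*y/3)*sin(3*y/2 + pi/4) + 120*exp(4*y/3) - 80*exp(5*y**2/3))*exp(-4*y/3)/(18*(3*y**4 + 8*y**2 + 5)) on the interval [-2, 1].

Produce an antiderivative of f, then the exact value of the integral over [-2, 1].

Antiderivative: F(y) = (2*exp(5*y**2/3 - 4*y/3) + 3*log(3*y**2 + 5) + 9*cos(3*y/2 + pi/4) + 4*atan(y))/3; value = -2*exp(28/3)/3 - log(17) + 3*cos(pi/4 + 3/2) + 2*exp(1/3)/3 + pi/3 + 4*atan(2)/3 - 3*sin(pi/4 + 3) + log(8)

Since d/dy undoes antidifferentiation here, F'(y) = f(y) is required of F(y).
F(y) = (2*exp(5*y**2/3 - 4*y/3) + 3*log(3*y**2 + 5) + 9*cos(3*y/2 + pi/4) + 4*atan(y))/3 is an antiderivative of f.
Check: d/dy[(2*exp(5*y**2/3 - 4*y/3) + 3*log(3*y**2 + 5) + 9*cos(3*y/2 + pi/4) + 4*atan(y))/3] = (120*y**5*exp(-4*y/3)*exp(5*y**2/3) - 243*y**4*sin(3*y/2 + pi/4) - 48*y**4*exp(-4*y/3)*exp(5*y**2/3) + 108*y**3 + 320*y**3*exp(-4*y/3)*exp(5*y**2/3) - 648*y**2*sin(3*y/2 + pi/4) + 72*y**2 - 128*y**2*exp(-4*y/3)*exp(5*y**2/3) + 108*y + 200*y*exp(-4*y/3)*exp(5*y**2/3) - 405*sin(3*y/2 + pi/4) + 120 - 80*exp(-4*y/3)*exp(5*y**2/3))/(54*y**4 + 144*y**2 + 90), which equals f(y).
F(1) = 3*cos(pi/4 + 3/2) + 2*exp(1/3)/3 + pi/3 + log(8); F(-2) = 3*sin(pi/4 + 3) - 4*atan(2)/3 + log(17) + 2*exp(28/3)/3.
Integral = F(1) - F(-2) = -2*exp(28/3)/3 - log(17) + 3*cos(pi/4 + 3/2) + 2*exp(1/3)/3 + pi/3 + 4*atan(2)/3 - 3*sin(pi/4 + 3) + log(8).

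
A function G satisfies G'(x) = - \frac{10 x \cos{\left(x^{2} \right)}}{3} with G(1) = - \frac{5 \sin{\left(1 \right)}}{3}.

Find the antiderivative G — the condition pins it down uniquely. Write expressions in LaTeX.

G(x) = - \frac{5 \sin{\left(x^{2} \right)}}{3}

Whatever form G(x) takes, its d/dx must return the stated G'(x).
A general antiderivative is - \frac{5 \sin{\left(x^{2} \right)}}{3} + C.
The condition gives C = - \frac{5 \sin{\left(1 \right)}}{3} - (- \frac{5 \sin{\left(1 \right)}}{3}) = 0.
So G(x) = - \frac{5 \sin{\left(x^{2} \right)}}{3}.
Check: d/dx[- \frac{5 \sin{\left(x^{2} \right)}}{3}] = - \frac{10 x \cos{\left(x^{2} \right)}}{3} = G'(x).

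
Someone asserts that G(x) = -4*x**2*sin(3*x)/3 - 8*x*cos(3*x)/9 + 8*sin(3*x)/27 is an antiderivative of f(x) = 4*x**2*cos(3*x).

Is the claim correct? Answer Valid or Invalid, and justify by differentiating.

Invalid: d/dx[G] - f = -8*x**2*cos(3*x), which is not 0.

d/dx[G] = -4*x**2*cos(3*x)
d/dx[G] - f(x) = -8*x**2*cos(3*x) != 0.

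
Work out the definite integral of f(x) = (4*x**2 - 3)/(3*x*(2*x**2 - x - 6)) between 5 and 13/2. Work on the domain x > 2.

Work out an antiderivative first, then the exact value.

The denominator factors as 3*x*(x - 2)*(2*x + 3); partial fractions split f into directly integrable pieces: 8/(21*(2*x + 3)) + 13/(42*(x - 2)) + 1/(6*x).
F(x) = log(x)/6 + 13*log(x - 2)/42 + 4*log(x + 3/2)/21 is an antiderivative of f.
Check: d/dx[log(x)/6 + 13*log(x - 2)/42 + 4*log(x + 3/2)/21] = (4*x**2 - 3)/(6*x**3 - 3*x**2 - 18*x), which equals f(x).
F(13/2) = log(13/2)/6 + 4*log(8)/21 + 13*log(9/2)/42; F(5) = log(5)/6 + 13*log(3)/42 + 4*log(13/2)/21.
Integral = F(13/2) - F(5) = -13*log(3)/42 - log(5)/6 - log(13/2)/42 + 4*log(8)/21 + 13*log(9/2)/42.

Antiderivative: F(x) = log(x)/6 + 13*log(x - 2)/42 + 4*log(x + 3/2)/21; value = -13*log(3)/42 - log(5)/6 - log(13/2)/42 + 4*log(8)/21 + 13*log(9/2)/42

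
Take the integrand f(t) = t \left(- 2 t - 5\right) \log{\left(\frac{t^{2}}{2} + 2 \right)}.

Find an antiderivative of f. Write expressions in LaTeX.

A first test for any F(t): its t-derivative must equal f(t) identically.
Check: d/dt[\frac{8 t^{3} + 3 t^{2} \left(- 4 t - 15\right) \log{\left(\frac{t^{2}}{2} + 2 \right)} + 45 t^{2} - 96 t - 180 \log{\left(t^{2} + 4 \right)} + 192 \operatorname{atan}{\left(\frac{t}{2} \right)}}{18}] = - 2 t^{2} \log{\left(\frac{t^{2}}{2} + 2 \right)} - 5 t \log{\left(\frac{t^{2}}{2} + 2 \right)}, which equals f(t).

An antiderivative is F(t) = \frac{8 t^{3} + 3 t^{2} \left(- 4 t - 15\right) \log{\left(\frac{t^{2}}{2} + 2 \right)} + 45 t^{2} - 96 t - 180 \log{\left(t^{2} + 4 \right)} + 192 \operatorname{atan}{\left(\frac{t}{2} \right)}}{18}.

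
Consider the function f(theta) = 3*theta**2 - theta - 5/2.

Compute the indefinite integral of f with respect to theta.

Integrate term by term and add the pieces.
Check: d/dtheta[theta**3 - theta**2/2 - 5*theta/2] = 3*theta**2 - theta - 5/2 = f(theta).

F(theta) = theta**3 - theta**2/2 - 5*theta/2 + C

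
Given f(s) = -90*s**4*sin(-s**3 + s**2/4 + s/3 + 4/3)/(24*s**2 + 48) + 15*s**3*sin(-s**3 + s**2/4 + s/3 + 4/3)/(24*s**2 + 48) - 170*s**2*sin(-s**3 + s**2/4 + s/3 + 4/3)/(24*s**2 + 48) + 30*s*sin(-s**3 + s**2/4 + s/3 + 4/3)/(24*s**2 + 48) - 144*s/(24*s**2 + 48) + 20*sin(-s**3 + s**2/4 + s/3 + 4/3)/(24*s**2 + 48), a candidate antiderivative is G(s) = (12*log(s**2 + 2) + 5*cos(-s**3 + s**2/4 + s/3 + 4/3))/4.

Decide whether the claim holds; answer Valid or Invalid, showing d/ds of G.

d/ds[G] = (90*s**4*sin(-s**3 + s**2/4 + s/3 + 4/3) - 15*s**3*sin(-s**3 + s**2/4 + s/3 + 4/3) + 170*s**2*sin(-s**3 + s**2/4 + s/3 + 4/3) - 30*s*sin(-s**3 + s**2/4 + s/3 + 4/3) + 144*s - 20*sin(-s**3 + s**2/4 + s/3 + 4/3))/(24*s**2 + 48)
d/ds[G] - f(s) = (90*s**4*sin(-s**3 + s**2/4 + s/3 + 4/3) - 15*s**3*sin(-s**3 + s**2/4 + s/3 + 4/3) + 170*s**2*sin(-s**3 + s**2/4 + s/3 + 4/3) - 30*s*sin(-s**3 + s**2/4 + s/3 + 4/3) + 144*s - 20*sin(-s**3 + s**2/4 + s/3 + 4/3))/(12*s**2 + 24) != 0.

Invalid: d/ds[G] - f = (90*s**4*sin(-s**3 + s**2/4 + s/3 + 4/3) - 15*s**3*sin(-s**3 + s**2/4 + s/3 + 4/3) + 170*s**2*sin(-s**3 + s**2/4 + s/3 + 4/3) - 30*s*sin(-s**3 + s**2/4 + s/3 + 4/3) + 144*s - 20*sin(-s**3 + s**2/4 + s/3 + 4/3))/(12*s**2 + 24), which is not 0.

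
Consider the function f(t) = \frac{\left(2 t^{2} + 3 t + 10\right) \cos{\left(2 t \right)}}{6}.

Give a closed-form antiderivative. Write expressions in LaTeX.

Any candidate F(t) must reproduce f(t) exactly when differentiated.
Check: d/dt[\frac{4 t^{2} \sin{\left(2 t \right)} + 6 t \sin{\left(2 t \right)} + 4 t \cos{\left(2 t \right)} + 18 \sin{\left(2 t \right)} + 3 \cos{\left(2 t \right)}}{24}] = \frac{t^{2} \cos{\left(2 t \right)}}{3} + \frac{t \cos{\left(2 t \right)}}{2} + \frac{5 \cos{\left(2 t \right)}}{3}, which equals f(t).

An antiderivative is F(t) = \frac{4 t^{2} \sin{\left(2 t \right)} + 6 t \sin{\left(2 t \right)} + 4 t \cos{\left(2 t \right)} + 18 \sin{\left(2 t \right)} + 3 \cos{\left(2 t \right)}}{24}.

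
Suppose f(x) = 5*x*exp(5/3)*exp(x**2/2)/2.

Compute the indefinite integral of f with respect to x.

F(x) = 5*exp(x**2/2 + 5/3)/2 + C

The substitution u = x**2/2 + 5/3 works: f is exactly (dF/du)*(du/dx) for that inner function.
Check: d/dx[5*exp(x**2/2 + 5/3)/2] = 5*x*exp(5/3)*exp(x**2/2)/2 = f(x).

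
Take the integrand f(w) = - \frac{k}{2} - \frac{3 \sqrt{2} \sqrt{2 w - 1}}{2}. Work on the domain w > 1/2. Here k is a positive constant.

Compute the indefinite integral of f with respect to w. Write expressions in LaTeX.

Check any antiderivative F(w) by computing F'(w) and comparing it with f(w).
Check: d/dw[\frac{\sqrt{2} \left(- \sqrt{2} k w - 4 w \sqrt{2 w - 1} + 2 \sqrt{2 w - 1}\right)}{4}] = \frac{- k \sqrt{2 w - 1} - 6 \sqrt{2} w + 3 \sqrt{2}}{2 \sqrt{2 w - 1}}, which equals f(w).

F(w) = \frac{\sqrt{2} \left(- \sqrt{2} k w - 4 w \sqrt{2 w - 1} + 2 \sqrt{2 w - 1}\right)}{4} + C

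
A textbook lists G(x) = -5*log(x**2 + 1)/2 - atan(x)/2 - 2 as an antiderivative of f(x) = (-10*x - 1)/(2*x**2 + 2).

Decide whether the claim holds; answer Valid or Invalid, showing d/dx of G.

d/dx[G] = (-10*x - 1)/(2*x**2 + 2)
This equals f(x) exactly, so the claim holds.

Valid. The derivative of G reproduces f.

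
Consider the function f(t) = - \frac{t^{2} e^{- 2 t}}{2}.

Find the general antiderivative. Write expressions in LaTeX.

F(t) = \frac{\left(2 t^{2} + 2 t + 1\right) e^{- 2 t}}{8} + C

f has the shape u'v + uv' for u = \frac{t^{2}}{4} + \frac{t}{4} + \frac{1}{8} and v = e^{- 2 t} — it is the derivative of the product u*v.
Check: d/dt[\frac{\left(2 t^{2} + 2 t + 1\right) e^{- 2 t}}{8}] = - \frac{t^{2} e^{- 2 t}}{2} = f(t).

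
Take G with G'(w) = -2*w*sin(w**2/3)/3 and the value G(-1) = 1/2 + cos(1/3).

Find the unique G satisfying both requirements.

G(w) = (2*cos(w**2/3) + 1)/2

The substitution u = w**2/3 works: G'(w) is exactly (dG/du)*(du/dw) for that inner function.
A general antiderivative is cos(w**2/3) + C.
The condition gives C = 1/2 + cos(1/3) - (cos(1/3)) = 1/2.
So G(w) = (2*cos(w**2/3) + 1)/2.
Check: d/dw[(2*cos(w**2/3) + 1)/2] = -2*w*sin(w**2/3)/3 = G'(w).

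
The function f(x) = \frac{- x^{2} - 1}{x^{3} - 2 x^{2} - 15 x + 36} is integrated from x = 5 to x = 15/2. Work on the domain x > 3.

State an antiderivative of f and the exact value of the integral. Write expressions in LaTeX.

Antiderivative: F(x) = - \frac{32 \log{\left(x - 3 \right)}}{49} - \frac{17 \log{\left(x + 4 \right)}}{49} + \frac{10}{7 x - 21}; value = - \frac{32 \log{\left(\frac{9}{2} \right)}}{49} - \frac{17 \log{\left(\frac{23}{2} \right)}}{49} - \frac{25}{63} + \frac{32 \log{\left(2 \right)}}{49} + \frac{17 \log{\left(9 \right)}}{49}

Factor the denominator (\left(x - 3\right)^{2} \left(x + 4\right)) and decompose: f = - \frac{17}{49 \left(x + 4\right)} - \frac{32}{49 \left(x - 3\right)} - \frac{10}{7 \left(x - 3\right)^{2}}; each piece integrates to a log, atan, or power term.
F(x) = - \frac{32 \log{\left(x - 3 \right)}}{49} - \frac{17 \log{\left(x + 4 \right)}}{49} + \frac{10}{7 x - 21} is an antiderivative of f.
Check: d/dx[- \frac{32 \log{\left(x - 3 \right)}}{49} - \frac{17 \log{\left(x + 4 \right)}}{49} + \frac{10}{7 x - 21}] = \frac{- x^{2} - 1}{x^{3} - 2 x^{2} - 15 x + 36} = f(x).
F(15/2) = - \frac{32 \log{\left(\frac{9}{2} \right)}}{49} - \frac{17 \log{\left(\frac{23}{2} \right)}}{49} + \frac{20}{63}; F(5) = - \frac{17 \log{\left(9 \right)}}{49} - \frac{32 \log{\left(2 \right)}}{49} + \frac{5}{7}.
Integral = F(15/2) - F(5) = - \frac{32 \log{\left(\frac{9}{2} \right)}}{49} - \frac{17 \log{\left(\frac{23}{2} \right)}}{49} - \frac{25}{63} + \frac{32 \log{\left(2 \right)}}{49} + \frac{17 \log{\left(9 \right)}}{49}.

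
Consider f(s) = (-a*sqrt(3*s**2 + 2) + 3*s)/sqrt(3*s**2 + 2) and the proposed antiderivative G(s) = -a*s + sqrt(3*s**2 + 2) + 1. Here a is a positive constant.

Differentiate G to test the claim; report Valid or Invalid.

d/ds[G] = (-a*sqrt(3*s**2 + 2) + 3*s)/sqrt(3*s**2 + 2)
This equals f(s) exactly, so the claim holds.

Valid. The derivative of G reproduces f.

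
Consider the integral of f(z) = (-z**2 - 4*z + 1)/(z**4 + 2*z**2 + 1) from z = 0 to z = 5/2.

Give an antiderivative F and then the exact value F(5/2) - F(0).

Antiderivative: F(z) = (z + 2)/(z**2 + 1); value = -40/29

f has the shape u'v + uv' for u = 1/(z**2 + 1) and v = z + 2 — it is the derivative of the product u*v.
F(z) = (z + 2)/(z**2 + 1) is an antiderivative of f.
Check: d/dz[(z + 2)/(z**2 + 1)] = (-z**2 - 4*z + 1)/(z**4 + 2*z**2 + 1) = f(z).
F(5/2) = 18/29; F(0) = 2.
Integral = F(5/2) - F(0) = -40/29.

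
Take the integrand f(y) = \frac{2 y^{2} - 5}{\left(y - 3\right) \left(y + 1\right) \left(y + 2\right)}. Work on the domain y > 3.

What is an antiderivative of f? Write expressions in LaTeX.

The denominator factors as \left(y - 3\right) \left(y + 1\right) \left(y + 2\right); partial fractions split f into directly integrable pieces: \frac{3}{5 \left(y + 2\right)} + \frac{3}{4 \left(y + 1\right)} + \frac{13}{20 \left(y - 3\right)}.
Check: d/dy[\frac{13 \log{\left(y - 3 \right)}}{20} + \frac{3 \log{\left(y + 1 \right)}}{4} + \frac{3 \log{\left(y + 2 \right)}}{5}] = \frac{2 y^{2} - 5}{y^{3} - 7 y - 6}, which equals f(y).

An antiderivative is F(y) = \frac{13 \log{\left(y - 3 \right)}}{20} + \frac{3 \log{\left(y + 1 \right)}}{4} + \frac{3 \log{\left(y + 2 \right)}}{5}.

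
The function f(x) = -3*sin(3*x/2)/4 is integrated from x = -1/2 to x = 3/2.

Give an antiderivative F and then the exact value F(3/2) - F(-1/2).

Antiderivative: F(x) = cos(3*x/2)/2; value = -cos(3/4)/2 + cos(9/4)/2

Any candidate F(x) must reproduce f(x) exactly when differentiated.
F(x) = cos(3*x/2)/2 is an antiderivative of f.
Check: d/dx[cos(3*x/2)/2] = -3*sin(3*x/2)/4 = f(x).
F(3/2) = cos(9/4)/2; F(-1/2) = cos(3/4)/2.
Integral = F(3/2) - F(-1/2) = -cos(3/4)/2 + cos(9/4)/2.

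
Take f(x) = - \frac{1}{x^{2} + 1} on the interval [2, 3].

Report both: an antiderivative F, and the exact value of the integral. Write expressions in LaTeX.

Antiderivative: F(x) = - \operatorname{atan}{\left(x \right)}; value = - \operatorname{atan}{\left(3 \right)} + \operatorname{atan}{\left(2 \right)}

Recover f(x) by differentiating a candidate F(x); any mismatch rules it out.
F(x) = - \operatorname{atan}{\left(x \right)} is an antiderivative of f.
Check: d/dx[- \operatorname{atan}{\left(x \right)}] = - \frac{1}{x^{2} + 1} = f(x).
F(3) = - \operatorname{atan}{\left(3 \right)}; F(2) = - \operatorname{atan}{\left(2 \right)}.
Integral = F(3) - F(2) = - \operatorname{atan}{\left(3 \right)} + \operatorname{atan}{\left(2 \right)}.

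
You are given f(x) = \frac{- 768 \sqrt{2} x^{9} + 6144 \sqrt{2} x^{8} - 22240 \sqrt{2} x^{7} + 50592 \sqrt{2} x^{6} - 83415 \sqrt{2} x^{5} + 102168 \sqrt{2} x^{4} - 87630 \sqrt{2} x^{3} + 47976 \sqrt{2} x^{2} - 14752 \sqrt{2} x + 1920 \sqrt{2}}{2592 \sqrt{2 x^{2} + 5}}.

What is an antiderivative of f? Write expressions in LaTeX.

f has the shape u'v + uv' for u = - \frac{8 \sqrt{x^{2} + \frac{5}{2}}}{3} and v = \left(- \frac{x^{2}}{3} + \frac{3 x}{4} - \frac{1}{3}\right)^{4} — it is the derivative of the product u*v.
Check: d/dx[- \frac{8 \sqrt{x^{2} + \frac{5}{2}} \left(- \frac{x^{2}}{3} + \frac{3 x}{4} - \frac{1}{3}\right)^{4}}{3}] = \frac{\sqrt{2} \left(- 768 x^{9} + 6144 x^{8} - 22240 x^{7} + 50592 x^{6} - 83415 x^{5} + 102168 x^{4} - 87630 x^{3} + 47976 x^{2} - 14752 x + 1920\right)}{2592 \sqrt{2 x^{2} + 5}}, which equals f(x).

An antiderivative is F(x) = - \frac{8 \sqrt{x^{2} + \frac{5}{2}} \left(- \frac{x^{2}}{3} + \frac{3 x}{4} - \frac{1}{3}\right)^{4}}{3}.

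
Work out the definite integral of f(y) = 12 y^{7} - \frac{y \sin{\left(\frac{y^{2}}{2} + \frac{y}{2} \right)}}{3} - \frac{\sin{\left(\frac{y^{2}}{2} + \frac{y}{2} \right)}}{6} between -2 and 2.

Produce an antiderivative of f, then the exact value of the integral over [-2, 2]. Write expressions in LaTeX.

Integrate term by term and add the pieces.
F(y) = \frac{9 y^{8} + 2 \cos{\left(\frac{y^{2}}{2} + \frac{y}{2} \right)}}{6} is an antiderivative of f.
Check: d/dy[\frac{9 y^{8} + 2 \cos{\left(\frac{y^{2}}{2} + \frac{y}{2} \right)}}{6}] = 12 y^{7} - \frac{y \sin{\left(\frac{y^{2}}{2} + \frac{y}{2} \right)}}{3} - \frac{\sin{\left(\frac{y^{2}}{2} + \frac{y}{2} \right)}}{6} = f(y).
F(2) = \frac{\cos{\left(3 \right)}}{3} + 384; F(-2) = \frac{\cos{\left(1 \right)}}{3} + 384.
Integral = F(2) - F(-2) = \frac{\cos{\left(3 \right)}}{3} - \frac{\cos{\left(1 \right)}}{3}.

Antiderivative: F(y) = \frac{9 y^{8} + 2 \cos{\left(\frac{y^{2}}{2} + \frac{y}{2} \right)}}{6}; value = \frac{\cos{\left(3 \right)}}{3} - \frac{\cos{\left(1 \right)}}{3}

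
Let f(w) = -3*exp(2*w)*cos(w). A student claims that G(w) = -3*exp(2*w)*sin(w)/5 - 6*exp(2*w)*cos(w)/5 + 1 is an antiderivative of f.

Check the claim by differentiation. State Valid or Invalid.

Valid - the claim checks out under differentiation.

d/dw[G] = -3*exp(2*w)*cos(w)
This equals f(w) exactly, so the claim holds.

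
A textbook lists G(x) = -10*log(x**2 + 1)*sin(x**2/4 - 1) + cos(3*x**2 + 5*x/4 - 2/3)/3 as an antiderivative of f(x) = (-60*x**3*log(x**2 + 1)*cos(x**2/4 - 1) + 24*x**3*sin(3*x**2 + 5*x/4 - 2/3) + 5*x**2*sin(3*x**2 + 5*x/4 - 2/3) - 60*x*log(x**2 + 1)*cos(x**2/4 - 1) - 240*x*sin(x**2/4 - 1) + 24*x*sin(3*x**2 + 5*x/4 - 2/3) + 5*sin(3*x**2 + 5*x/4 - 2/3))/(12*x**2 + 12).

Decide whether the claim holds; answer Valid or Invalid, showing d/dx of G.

Invalid: d/dx[G] - f = -4*x*sin(3*x**2 + 5*x/4 - 2/3) - 5*sin(3*x**2 + 5*x/4 - 2/3)/6, which is not 0.

d/dx[G] = (-60*x**3*log(x**2 + 1)*cos(x**2/4 - 1) - 24*x**3*sin(3*x**2 + 5*x/4 - 2/3) - 5*x**2*sin(3*x**2 + 5*x/4 - 2/3) - 60*x*log(x**2 + 1)*cos(x**2/4 - 1) - 240*x*sin(x**2/4 - 1) - 24*x*sin(3*x**2 + 5*x/4 - 2/3) - 5*sin(3*x**2 + 5*x/4 - 2/3))/(12*x**2 + 12)
d/dx[G] - f(x) = -4*x*sin(3*x**2 + 5*x/4 - 2/3) - 5*sin(3*x**2 + 5*x/4 - 2/3)/6 != 0.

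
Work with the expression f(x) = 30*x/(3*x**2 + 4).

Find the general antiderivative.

The substitution u = x**2/2 + 2/3 works: f is exactly (dF/du)*(du/dx) for that inner function.
Check: d/dx[5*log(x**2/2 + 2/3)] = 30*x/(3*x**2 + 4) = f(x).

F(x) = 5*log(x**2/2 + 2/3) + C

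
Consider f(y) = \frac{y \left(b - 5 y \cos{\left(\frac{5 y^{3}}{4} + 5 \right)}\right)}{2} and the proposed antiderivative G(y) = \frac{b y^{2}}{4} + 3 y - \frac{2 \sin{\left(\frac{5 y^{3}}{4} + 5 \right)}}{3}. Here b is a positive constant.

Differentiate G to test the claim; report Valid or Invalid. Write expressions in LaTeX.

d/dy[G] = \frac{b y}{2} - \frac{5 y^{2} \cos{\left(\frac{5 y^{3}}{4} + 5 \right)}}{2} + 3
d/dy[G] - f(y) = 3 != 0.

Invalid: d/dy[G] - f = 3, which is not 0.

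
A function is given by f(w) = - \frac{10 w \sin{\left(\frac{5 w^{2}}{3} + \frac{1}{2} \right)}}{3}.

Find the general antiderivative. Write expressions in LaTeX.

F(w) = \cos{\left(\frac{5 w^{2}}{3} + \frac{1}{2} \right)} + C

f matches the chain-rule pattern g'(h)*h' with inner function h(w) = \frac{5 w^{2}}{3} + \frac{1}{2}; substituting u = h(w) collapses the integral.
Check: d/dw[\cos{\left(\frac{5 w^{2}}{3} + \frac{1}{2} \right)}] = - \frac{10 w \sin{\left(\frac{5 w^{2}}{3} + \frac{1}{2} \right)}}{3} = f(w).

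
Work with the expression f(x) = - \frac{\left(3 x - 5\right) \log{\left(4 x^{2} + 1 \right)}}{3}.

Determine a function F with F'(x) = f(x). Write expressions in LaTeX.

Check any antiderivative F(x) by computing F'(x) and comparing it with f(x).
Check: d/dx[- \frac{x^{2} \log{\left(4 x^{2} + 1 \right)}}{2} + \frac{x^{2}}{2} + \frac{5 x \log{\left(4 x^{2} + 1 \right)}}{3} - \frac{10 x}{3} - \frac{\log{\left(x^{2} + \frac{1}{4} \right)}}{8} + \frac{5 \operatorname{atan}{\left(2 x \right)}}{3}] = - x \log{\left(4 x^{2} + 1 \right)} + \frac{5 \log{\left(4 x^{2} + 1 \right)}}{3}, which equals f(x).

An antiderivative is F(x) = - \frac{x^{2} \log{\left(4 x^{2} + 1 \right)}}{2} + \frac{x^{2}}{2} + \frac{5 x \log{\left(4 x^{2} + 1 \right)}}{3} - \frac{10 x}{3} - \frac{\log{\left(x^{2} + \frac{1}{4} \right)}}{8} + \frac{5 \operatorname{atan}{\left(2 x \right)}}{3}.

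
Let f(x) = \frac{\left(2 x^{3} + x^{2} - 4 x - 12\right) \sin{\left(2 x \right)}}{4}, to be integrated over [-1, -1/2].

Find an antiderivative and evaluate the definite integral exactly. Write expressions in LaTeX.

An antiderivative F(x) passes only if d/dx[F] lands on f(x) exactly.
F(x) = - \frac{x^{3} \cos{\left(2 x \right)}}{4} + \frac{3 x^{2} \sin{\left(2 x \right)}}{8} - \frac{x^{2} \cos{\left(2 x \right)}}{8} + \frac{x \sin{\left(2 x \right)}}{8} + \frac{7 x \cos{\left(2 x \right)}}{8} - \frac{7 \sin{\left(2 x \right)}}{16} + \frac{25 \cos{\left(2 x \right)}}{16} is an antiderivative of f.
Check: d/dx[- \frac{x^{3} \cos{\left(2 x \right)}}{4} + \frac{3 x^{2} \sin{\left(2 x \right)}}{8} - \frac{x^{2} \cos{\left(2 x \right)}}{8} + \frac{x \sin{\left(2 x \right)}}{8} + \frac{7 x \cos{\left(2 x \right)}}{8} - \frac{7 \sin{\left(2 x \right)}}{16} + \frac{25 \cos{\left(2 x \right)}}{16}] = \frac{x^{3} \sin{\left(2 x \right)}}{2} + \frac{x^{2} \sin{\left(2 x \right)}}{4} - x \sin{\left(2 x \right)} - 3 \sin{\left(2 x \right)}, which equals f(x).
F(-1/2) = \frac{13 \sin{\left(1 \right)}}{32} + \frac{9 \cos{\left(1 \right)}}{8}; F(-1) = \frac{13 \cos{\left(2 \right)}}{16} + \frac{3 \sin{\left(2 \right)}}{16}.
Integral = F(-1/2) - F(-1) = - \frac{3 \sin{\left(2 \right)}}{16} - \frac{13 \cos{\left(2 \right)}}{16} + \frac{13 \sin{\left(1 \right)}}{32} + \frac{9 \cos{\left(1 \right)}}{8}.

Antiderivative: F(x) = - \frac{x^{3} \cos{\left(2 x \right)}}{4} + \frac{3 x^{2} \sin{\left(2 x \right)}}{8} - \frac{x^{2} \cos{\left(2 x \right)}}{8} + \frac{x \sin{\left(2 x \right)}}{8} + \frac{7 x \cos{\left(2 x \right)}}{8} - \frac{7 \sin{\left(2 x \right)}}{16} + \frac{25 \cos{\left(2 x \right)}}{16}; value = - \frac{3 \sin{\left(2 \right)}}{16} - \frac{13 \cos{\left(2 \right)}}{16} + \frac{13 \sin{\left(1 \right)}}{32} + \frac{9 \cos{\left(1 \right)}}{8}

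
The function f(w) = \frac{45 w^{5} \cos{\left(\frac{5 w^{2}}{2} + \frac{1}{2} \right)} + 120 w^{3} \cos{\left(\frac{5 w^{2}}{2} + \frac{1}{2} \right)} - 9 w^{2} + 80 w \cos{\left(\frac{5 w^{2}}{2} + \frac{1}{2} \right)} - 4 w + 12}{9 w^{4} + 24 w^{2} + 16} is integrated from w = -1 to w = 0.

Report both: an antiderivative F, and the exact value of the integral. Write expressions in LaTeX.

Differentiate the proposed F(w) back; it has to land on f(w) exactly.
F(w) = \frac{\frac{3 w}{2} + \frac{1}{3}}{\frac{3 w^{2}}{2} + 2} + \sin{\left(\frac{5 w^{2}}{2} + \frac{1}{2} \right)} is an antiderivative of f.
Check: d/dw[\frac{\frac{3 w}{2} + \frac{1}{3}}{\frac{3 w^{2}}{2} + 2} + \sin{\left(\frac{5 w^{2}}{2} + \frac{1}{2} \right)}] = \frac{45 w^{5} \cos{\left(\frac{5 w^{2}}{2} + \frac{1}{2} \right)} + 120 w^{3} \cos{\left(\frac{5 w^{2}}{2} + \frac{1}{2} \right)} - 9 w^{2} + 80 w \cos{\left(\frac{5 w^{2}}{2} + \frac{1}{2} \right)} - 4 w + 12}{9 w^{4} + 24 w^{2} + 16} = f(w).
F(0) = \frac{1}{6} + \sin{\left(\frac{1}{2} \right)}; F(-1) = - \frac{1}{3} + \sin{\left(3 \right)}.
Integral = F(0) - F(-1) = - \sin{\left(3 \right)} + \sin{\left(\frac{1}{2} \right)} + \frac{1}{2}.

Antiderivative: F(w) = \frac{\frac{3 w}{2} + \frac{1}{3}}{\frac{3 w^{2}}{2} + 2} + \sin{\left(\frac{5 w^{2}}{2} + \frac{1}{2} \right)}; value = - \sin{\left(3 \right)} + \sin{\left(\frac{1}{2} \right)} + \frac{1}{2}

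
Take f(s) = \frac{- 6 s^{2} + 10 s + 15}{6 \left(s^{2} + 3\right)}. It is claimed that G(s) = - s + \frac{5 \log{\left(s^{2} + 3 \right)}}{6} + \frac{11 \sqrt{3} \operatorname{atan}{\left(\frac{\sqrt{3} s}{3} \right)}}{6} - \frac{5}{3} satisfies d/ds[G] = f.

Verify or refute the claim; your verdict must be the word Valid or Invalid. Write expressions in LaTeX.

d/ds[G] = \frac{- 6 s^{2} + 10 s + 15}{6 s^{2} + 18}
This equals f(s) exactly, so the claim holds.

Valid - differentiating G returns exactly f.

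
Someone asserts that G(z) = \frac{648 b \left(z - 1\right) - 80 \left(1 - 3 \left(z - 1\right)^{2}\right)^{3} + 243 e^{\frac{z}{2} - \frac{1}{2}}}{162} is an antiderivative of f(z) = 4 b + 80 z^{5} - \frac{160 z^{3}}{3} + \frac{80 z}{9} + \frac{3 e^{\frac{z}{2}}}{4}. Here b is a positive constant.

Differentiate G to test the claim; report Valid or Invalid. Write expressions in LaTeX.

Invalid: d/dz[G] - f = - 400 z^{4} + 800 z^{3} - 640 z^{2} + 240 z - \frac{3 e^{\frac{z}{2}}}{4} + \frac{3 e^{\frac{z}{2}}}{4 e^{\frac{1}{2}}} - \frac{320}{9}, which is not 0.

d/dz[G] = 4 b + 80 z^{5} - 400 z^{4} + \frac{2240 z^{3}}{3} - 640 z^{2} + \frac{2240 z}{9} + \frac{3 e^{\frac{z}{2}}}{4 e^{\frac{1}{2}}} - \frac{320}{9}
d/dz[G] - f(z) = - 400 z^{4} + 800 z^{3} - 640 z^{2} + 240 z - \frac{3 e^{\frac{z}{2}}}{4} + \frac{3 e^{\frac{z}{2}}}{4 e^{\frac{1}{2}}} - \frac{320}{9} != 0.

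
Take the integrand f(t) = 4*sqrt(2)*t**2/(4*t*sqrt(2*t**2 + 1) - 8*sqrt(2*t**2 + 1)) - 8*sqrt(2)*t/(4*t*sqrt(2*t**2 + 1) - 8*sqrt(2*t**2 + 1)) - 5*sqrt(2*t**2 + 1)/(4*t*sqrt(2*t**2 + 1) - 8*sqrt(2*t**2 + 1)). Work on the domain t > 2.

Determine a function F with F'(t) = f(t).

An antiderivative is F(t) = -(-2*sqrt(2)*sqrt(2*t**2 + 1) + 5*log(t/2 - 1))/4.

Integrate term by term and add the pieces.
Check: d/dt[-(-2*sqrt(2)*sqrt(2*t**2 + 1) + 5*log(t/2 - 1))/4] = (4*sqrt(2)*t**2 - 8*sqrt(2)*t - 5*sqrt(2*t**2 + 1))/(4*t*sqrt(2*t**2 + 1) - 8*sqrt(2*t**2 + 1)), which equals f(t).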